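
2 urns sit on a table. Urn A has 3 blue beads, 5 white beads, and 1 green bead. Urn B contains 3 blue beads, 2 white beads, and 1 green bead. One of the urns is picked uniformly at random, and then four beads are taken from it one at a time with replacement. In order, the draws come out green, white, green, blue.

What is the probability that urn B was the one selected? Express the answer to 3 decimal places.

Compute the likelihood of the observed sequence for each case: P(data | urn A) = (1/9)(5/9)(1/9)(3/9) = 0.0022862; P(data | urn B) = (1/6)(2/6)(1/6)(3/6) = 0.0046296.
Weighting by the prior gives 1/2 · 0.0022862 = 0.0011431, 1/2 · 0.0046296 = 0.0023148; with total 0.0034579.
Therefore the posterior P(urn B | data) = (0.0023148) / (0.0034579) = 0.66942.

0.669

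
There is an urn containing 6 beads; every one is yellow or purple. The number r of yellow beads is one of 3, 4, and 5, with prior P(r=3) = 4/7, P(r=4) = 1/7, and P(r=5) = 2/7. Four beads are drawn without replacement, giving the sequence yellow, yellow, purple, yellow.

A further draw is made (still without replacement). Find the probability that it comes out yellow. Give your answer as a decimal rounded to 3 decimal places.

0.600

The likelihood of the observed sequence under each hypothesis: P(data | r = 3) = (3/6)(2/5)(3/4)(1/3) = 1/20; P(data | r = 4) = (4/6)(3/5)(2/4)(2/3) = 2/15; P(data | r = 5) = (5/6)(4/5)(1/4)(3/3) = 1/6.
The prior-weighted likelihoods are 4/7 · 1/20 = 1/35, 1/7 · 2/15 = 2/105, 2/7 · 1/6 = 1/21; summing to 2/21.
Dividing through by the total gives posterior P(r = 3 | data) = 3/10, P(r = 4 | data) = 1/5, P(r = 5 | data) = 1/2.
Averaging over the posterior, P(yellow next | data) = (0)(3/10) + (1/2)(1/5) + (1)(1/2) = 3/5.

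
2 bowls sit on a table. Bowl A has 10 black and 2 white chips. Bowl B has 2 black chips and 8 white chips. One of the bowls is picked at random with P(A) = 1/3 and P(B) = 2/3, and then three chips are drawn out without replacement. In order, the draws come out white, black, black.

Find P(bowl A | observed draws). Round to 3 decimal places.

For each hypothesis, P(data | H) works out to: P(data | bowl A) = (2/12)(10/11)(9/10) = 0.13636; P(data | bowl B) = (8/10)(2/9)(1/8) = 0.022222.
Multiplying each by its prior: 1/3 · 0.13636 = 0.045455, 2/3 · 0.022222 = 0.014815; summing to 0.060269.
By Bayes' rule, P(bowl A | data) = (0.045455) / (0.060269) = 0.75419.

0.754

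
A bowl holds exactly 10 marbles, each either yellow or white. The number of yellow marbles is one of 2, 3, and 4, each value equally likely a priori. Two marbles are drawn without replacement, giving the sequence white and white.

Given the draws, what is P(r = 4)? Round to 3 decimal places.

For each hypothesis, P(data | H) works out to: P(data | r = 2) = (8/10)(7/9) = 28/45; P(data | r = 3) = (7/10)(6/9) = 7/15; P(data | r = 4) = (6/10)(5/9) = 1/3.
Multiplying each by its prior: 1/3 · 28/45 = 28/135, 1/3 · 7/15 = 7/45, 1/3 · 1/3 = 1/9; these sum to 64/135.
Therefore the posterior P(r = 4 | data) = (1/9) / (64/135) = 15/64.

0.234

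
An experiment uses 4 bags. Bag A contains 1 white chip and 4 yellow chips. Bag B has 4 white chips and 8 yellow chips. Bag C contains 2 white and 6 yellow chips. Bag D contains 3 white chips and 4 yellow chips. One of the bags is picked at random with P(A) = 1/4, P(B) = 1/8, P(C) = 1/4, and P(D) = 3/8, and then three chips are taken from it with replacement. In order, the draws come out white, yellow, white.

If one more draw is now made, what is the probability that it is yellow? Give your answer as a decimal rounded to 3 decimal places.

0.642

The likelihood of the observed sequence under each hypothesis: P(data | bag A) = (1/5)(4/5)(1/5) = 0.032; P(data | bag B) = (4/12)(8/12)(4/12) = 0.074074; P(data | bag C) = (2/8)(6/8)(2/8) = 0.046875; P(data | bag D) = (3/7)(4/7)(3/7) = 0.10496.
The prior-weighted likelihoods are 1/4 · 0.032 = 0.008, 1/8 · 0.074074 = 0.0092593, 1/4 · 0.046875 = 0.011719, 3/8 · 0.10496 = 0.039359; with total 0.068337.
The posterior is then P(bag A | data) = 0.11707, P(bag B | data) = 0.13549, P(bag C | data) = 0.17149, P(bag D | data) = 0.57595.
So P(yellow next | data) = Σ P(yellow next | H) P(H | data) = (4/5)(0.11707) + (2/3)(0.13549) + (3/4)(0.17149) + (4/7)(0.57595) = 0.64171.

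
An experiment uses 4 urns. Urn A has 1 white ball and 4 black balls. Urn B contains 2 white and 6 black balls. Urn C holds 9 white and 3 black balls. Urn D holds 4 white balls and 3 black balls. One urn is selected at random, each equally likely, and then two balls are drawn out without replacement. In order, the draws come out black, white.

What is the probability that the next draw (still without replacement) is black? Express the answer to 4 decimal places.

0.5901

Under each hypothesis, the probability of the observed sequence is: P(data | urn A) = (4/5)(1/4) = 1/5; P(data | urn B) = (6/8)(2/7) = 3/14; P(data | urn C) = (3/12)(9/11) = 9/44; P(data | urn D) = (3/7)(4/6) = 2/7.
Weighting by the prior gives 1/4 · 1/5 = 1/20, 1/4 · 3/14 = 3/56, 1/4 · 9/44 = 9/176, 1/4 · 2/7 = 1/14; with total 199/880.
Normalising, the posterior is P(urn A | data) = 0.22111, P(urn B | data) = 0.2369, P(urn C | data) = 0.22613, P(urn D | data) = 0.31587.
Averaging over the posterior, P(black next | data) = (1)(0.22111) + (5/6)(0.2369) + (1/5)(0.22613) + (2/5)(0.31587) = 0.59009.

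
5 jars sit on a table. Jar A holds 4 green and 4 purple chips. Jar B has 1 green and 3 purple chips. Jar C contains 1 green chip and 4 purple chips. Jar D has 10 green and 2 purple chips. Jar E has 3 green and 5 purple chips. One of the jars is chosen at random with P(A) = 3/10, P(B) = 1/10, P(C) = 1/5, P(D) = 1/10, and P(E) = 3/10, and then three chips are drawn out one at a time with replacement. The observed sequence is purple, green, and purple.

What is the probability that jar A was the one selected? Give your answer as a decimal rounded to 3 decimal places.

0.304

The likelihood of the observed sequence under each hypothesis: P(data | jar A) = (4/8)(4/8)(4/8) = 0.125; P(data | jar B) = (3/4)(1/4)(3/4) = 0.14062; P(data | jar C) = (4/5)(1/5)(4/5) = 0.128; P(data | jar D) = (2/12)(10/12)(2/12) = 0.023148; P(data | jar E) = (5/8)(3/8)(5/8) = 0.14648.
Multiplying each by its prior: 3/10 · 0.125 = 0.0375, 1/10 · 0.14062 = 0.014063, 1/5 · 0.128 = 0.0256, 1/10 · 0.023148 = 0.0023148, 3/10 · 0.14648 = 0.043945; summing to 0.12342.
Hence P(jar A | data) = (0.0375) / (0.12342) = 0.30383.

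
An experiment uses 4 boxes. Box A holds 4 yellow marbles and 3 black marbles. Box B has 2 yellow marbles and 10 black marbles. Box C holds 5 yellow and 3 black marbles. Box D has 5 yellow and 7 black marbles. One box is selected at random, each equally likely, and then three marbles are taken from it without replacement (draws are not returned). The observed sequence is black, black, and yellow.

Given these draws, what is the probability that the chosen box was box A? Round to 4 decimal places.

Compute the likelihood of the observed sequence for each case: P(data | box A) = (3/7)(2/6)(4/5) = 0.11429; P(data | box B) = (10/12)(9/11)(2/10) = 0.13636; P(data | box C) = (3/8)(2/7)(5/6) = 0.089286; P(data | box D) = (7/12)(6/11)(5/10) = 0.15909.
Multiplying each by its prior: 1/4 · 0.11429 = 0.028571, 1/4 · 0.13636 = 0.034091, 1/4 · 0.089286 = 0.022321, 1/4 · 0.15909 = 0.039773; these sum to 0.12476.
So P(box A | data) = (0.028571) / (0.12476) = 0.22902.

0.2290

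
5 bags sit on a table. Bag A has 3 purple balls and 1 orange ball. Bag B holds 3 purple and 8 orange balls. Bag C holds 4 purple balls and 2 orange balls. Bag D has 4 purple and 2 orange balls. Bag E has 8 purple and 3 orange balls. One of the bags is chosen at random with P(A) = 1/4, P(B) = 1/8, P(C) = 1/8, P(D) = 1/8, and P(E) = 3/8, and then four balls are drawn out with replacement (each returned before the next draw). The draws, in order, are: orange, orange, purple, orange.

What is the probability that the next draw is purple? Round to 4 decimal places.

0.5014

For each hypothesis, P(data | H) works out to: P(data | bag A) = (1/4)(1/4)(3/4)(1/4) = 0.011719; P(data | bag B) = (8/11)(8/11)(3/11)(8/11) = 0.10491; P(data | bag C) = (2/6)(2/6)(4/6)(2/6) = 0.024691; P(data | bag D) = (2/6)(2/6)(4/6)(2/6) = 0.024691; P(data | bag E) = (3/11)(3/11)(8/11)(3/11) = 0.014753.
Weighting by the prior gives 1/4 · 0.011719 = 0.0029297, 1/8 · 0.10491 = 0.013114, 1/8 · 0.024691 = 0.0030864, 1/8 · 0.024691 = 0.0030864, 3/8 · 0.014753 = 0.0055324; with total 0.027749.
Dividing through by the total gives posterior P(bag A | data) = 0.10558, P(bag B | data) = 0.47259, P(bag C | data) = 0.11123, P(bag D | data) = 0.11123, P(bag E | data) = 0.19937.
Averaging over the posterior, P(purple next | data) = (3/4)(0.10558) + (3/11)(0.47259) + (2/3)(0.11123) + (2/3)(0.11123) + (8/11)(0.19937) = 0.50138.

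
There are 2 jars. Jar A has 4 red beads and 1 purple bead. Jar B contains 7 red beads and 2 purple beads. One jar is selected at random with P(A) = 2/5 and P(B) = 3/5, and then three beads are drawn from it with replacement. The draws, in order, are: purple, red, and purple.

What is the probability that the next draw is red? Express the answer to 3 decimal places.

0.786

Under each hypothesis, the probability of the observed sequence is: P(data | jar A) = (1/5)(4/5)(1/5) = 0.032; P(data | jar B) = (2/9)(7/9)(2/9) = 0.038409.
Weighting by the prior gives 2/5 · 0.032 = 0.0128, 3/5 · 0.038409 = 0.023045; with total 0.035845.
The posterior is then P(jar A | data) = 0.35709, P(jar B | data) = 0.64291.
The predictive probability is P(red next | data) = (4/5)(0.35709) + (7/9)(0.64291) = 0.78571.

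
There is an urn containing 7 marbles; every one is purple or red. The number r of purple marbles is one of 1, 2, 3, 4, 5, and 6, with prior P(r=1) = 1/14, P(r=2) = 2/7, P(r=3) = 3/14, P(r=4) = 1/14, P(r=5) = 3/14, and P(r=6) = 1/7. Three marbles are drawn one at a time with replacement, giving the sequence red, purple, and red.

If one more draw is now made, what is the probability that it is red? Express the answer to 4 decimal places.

Under each hypothesis, the probability of the observed sequence is: P(data | r = 1) = (6/7)(1/7)(6/7) = 0.10496; P(data | r = 2) = (5/7)(2/7)(5/7) = 0.14577; P(data | r = 3) = (4/7)(3/7)(4/7) = 0.13994; P(data | r = 4) = (3/7)(4/7)(3/7) = 0.10496; P(data | r = 5) = (2/7)(5/7)(2/7) = 0.058309; P(data | r = 6) = (1/7)(6/7)(1/7) = 0.017493.
The prior-weighted likelihoods are 1/14 · 0.10496 = 0.0074969, 2/7 · 0.14577 = 0.041649, 3/14 · 0.13994 = 0.029988, 1/14 · 0.10496 = 0.0074969, 3/14 · 0.058309 = 0.012495, 1/7 · 0.017493 = 0.002499; with total 0.10162.
Normalising, the posterior is P(r = 1 | data) = 0.07377, P(r = 2 | data) = 0.40984, P(r = 3 | data) = 0.29508, P(r = 4 | data) = 0.07377, P(r = 5 | data) = 0.12295, P(r = 6 | data) = 0.02459.
The predictive probability is P(red next | data) = (6/7)(0.07377) + (5/7)(0.40984) + (4/7)(0.29508) + (3/7)(0.07377) + (2/7)(0.12295) + (1/7)(0.02459) = 0.59485.

0.5948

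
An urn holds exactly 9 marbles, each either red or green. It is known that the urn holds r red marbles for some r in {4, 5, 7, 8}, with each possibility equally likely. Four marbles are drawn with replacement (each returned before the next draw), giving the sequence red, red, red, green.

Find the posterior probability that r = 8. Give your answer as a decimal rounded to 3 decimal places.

For each hypothesis, P(data | H) works out to: P(data | r = 4) = (4/9)(4/9)(4/9)(5/9) = 0.048773; P(data | r = 5) = (5/9)(5/9)(5/9)(4/9) = 0.076208; P(data | r = 7) = (7/9)(7/9)(7/9)(2/9) = 0.10456; P(data | r = 8) = (8/9)(8/9)(8/9)(1/9) = 0.078037.
The prior-weighted likelihoods are 1/4 · 0.048773 = 0.012193, 1/4 · 0.076208 = 0.019052, 1/4 · 0.10456 = 0.026139, 1/4 · 0.078037 = 0.019509; these sum to 0.076894.
Therefore the posterior P(r = 8 | data) = (0.019509) / (0.076894) = 0.25372.

0.254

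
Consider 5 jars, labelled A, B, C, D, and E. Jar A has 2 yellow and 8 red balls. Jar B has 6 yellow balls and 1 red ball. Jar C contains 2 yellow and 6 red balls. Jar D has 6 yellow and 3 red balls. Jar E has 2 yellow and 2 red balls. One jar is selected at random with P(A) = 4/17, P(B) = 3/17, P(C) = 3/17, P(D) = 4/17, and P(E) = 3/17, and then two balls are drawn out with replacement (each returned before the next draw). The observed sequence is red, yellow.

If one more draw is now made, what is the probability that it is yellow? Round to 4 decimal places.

For each hypothesis, P(data | H) works out to: P(data | jar A) = (8/10)(2/10) = 0.16; P(data | jar B) = (1/7)(6/7) = 0.12245; P(data | jar C) = (6/8)(2/8) = 0.1875; P(data | jar D) = (3/9)(6/9) = 0.22222; P(data | jar E) = (2/4)(2/4) = 0.25.
Multiplying each by its prior: 4/17 · 0.16 = 0.037647, 3/17 · 0.12245 = 0.021609, 3/17 · 0.1875 = 0.033088, 4/17 · 0.22222 = 0.052288, 3/17 · 0.25 = 0.044118; with total 0.18875.
Dividing through by the total gives posterior P(jar A | data) = 0.19946, P(jar B | data) = 0.11448, P(jar C | data) = 0.1753, P(jar D | data) = 0.27702, P(jar E | data) = 0.23374.
So P(yellow next | data) = Σ P(yellow next | H) P(H | data) = (1/5)(0.19946) + (6/7)(0.11448) + (1/4)(0.1753) + (2/3)(0.27702) + (1/2)(0.23374) = 0.48339.

0.4834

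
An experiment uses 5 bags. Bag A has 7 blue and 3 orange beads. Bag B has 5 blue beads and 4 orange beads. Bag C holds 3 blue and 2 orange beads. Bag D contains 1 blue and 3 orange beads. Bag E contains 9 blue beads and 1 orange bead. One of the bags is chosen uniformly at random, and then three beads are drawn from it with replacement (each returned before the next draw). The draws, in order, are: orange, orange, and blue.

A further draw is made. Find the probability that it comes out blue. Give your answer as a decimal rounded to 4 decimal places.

Under each hypothesis, the probability of the observed sequence is: P(data | bag A) = (3/10)(3/10)(7/10) = 0.063; P(data | bag B) = (4/9)(4/9)(5/9) = 0.10974; P(data | bag C) = (2/5)(2/5)(3/5) = 0.096; P(data | bag D) = (3/4)(3/4)(1/4) = 0.14062; P(data | bag E) = (1/10)(1/10)(9/10) = 0.009.
The prior-weighted likelihoods are 1/5 · 0.063 = 0.0126, 1/5 · 0.10974 = 0.021948, 1/5 · 0.096 = 0.0192, 1/5 · 0.14062 = 0.028125, 1/5 · 0.009 = 0.0018; these sum to 0.083673.
The posterior is then P(bag A | data) = 0.15059, P(bag B | data) = 0.26231, P(bag C | data) = 0.22947, P(bag D | data) = 0.33613, P(bag E | data) = 0.021512.
The predictive probability is P(blue next | data) = (7/10)(0.15059) + (5/9)(0.26231) + (3/5)(0.22947) + (1/4)(0.33613) + (9/10)(0.021512) = 0.49221.

0.4922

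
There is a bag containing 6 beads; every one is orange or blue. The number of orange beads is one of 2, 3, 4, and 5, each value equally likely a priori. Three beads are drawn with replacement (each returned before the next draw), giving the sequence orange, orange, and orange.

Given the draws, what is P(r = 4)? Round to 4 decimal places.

For each hypothesis, P(data | H) works out to: P(data | r = 2) = (2/6)(2/6)(2/6) = 1/27; P(data | r = 3) = (3/6)(3/6)(3/6) = 1/8; P(data | r = 4) = (4/6)(4/6)(4/6) = 8/27; P(data | r = 5) = (5/6)(5/6)(5/6) = 125/216.
The prior-weighted likelihoods are 1/4 · 1/27 = 1/108, 1/4 · 1/8 = 1/32, 1/4 · 8/27 = 2/27, 1/4 · 125/216 = 125/864; with total 7/27.
Hence P(r = 4 | data) = (2/27) / (7/27) = 2/7.

0.2857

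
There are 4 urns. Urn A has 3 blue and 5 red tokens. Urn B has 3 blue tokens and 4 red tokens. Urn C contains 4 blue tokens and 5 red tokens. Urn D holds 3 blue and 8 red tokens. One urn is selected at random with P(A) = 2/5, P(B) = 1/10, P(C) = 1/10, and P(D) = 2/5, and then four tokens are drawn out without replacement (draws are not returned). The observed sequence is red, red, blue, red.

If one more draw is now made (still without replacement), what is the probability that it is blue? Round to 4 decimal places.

For each hypothesis, P(data | H) works out to: P(data | urn A) = (5/8)(4/7)(3/6)(3/5) = 0.10714; P(data | urn B) = (4/7)(3/6)(3/5)(2/4) = 0.085714; P(data | urn C) = (5/9)(4/8)(4/7)(3/6) = 0.079365; P(data | urn D) = (8/11)(7/10)(3/9)(6/8) = 0.12727.
The prior-weighted likelihoods are 2/5 · 0.10714 = 0.042857, 1/10 · 0.085714 = 0.0085714, 1/10 · 0.079365 = 0.0079365, 2/5 · 0.12727 = 0.050909; with total 0.11027.
Dividing through by the total gives posterior P(urn A | data) = 0.38864, P(urn B | data) = 0.077728, P(urn C | data) = 0.071971, P(urn D | data) = 0.46166.
The predictive probability is P(blue next | data) = (1/2)(0.38864) + (2/3)(0.077728) + (3/5)(0.071971) + (2/7)(0.46166) = 0.42122.

0.4212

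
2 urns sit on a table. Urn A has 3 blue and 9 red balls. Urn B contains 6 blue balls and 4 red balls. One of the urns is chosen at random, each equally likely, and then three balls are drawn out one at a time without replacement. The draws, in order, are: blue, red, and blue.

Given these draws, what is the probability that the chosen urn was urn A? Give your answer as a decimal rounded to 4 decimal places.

Compute the likelihood of the observed sequence for each case: P(data | urn A) = (3/12)(9/11)(2/10) = 0.040909; P(data | urn B) = (6/10)(4/9)(5/8) = 0.16667.
The prior-weighted likelihoods are 1/2 · 0.040909 = 0.020455, 1/2 · 0.16667 = 0.083333; with total 0.10379.
Therefore the posterior P(urn A | data) = (0.020455) / (0.10379) = 0.19708.

0.1971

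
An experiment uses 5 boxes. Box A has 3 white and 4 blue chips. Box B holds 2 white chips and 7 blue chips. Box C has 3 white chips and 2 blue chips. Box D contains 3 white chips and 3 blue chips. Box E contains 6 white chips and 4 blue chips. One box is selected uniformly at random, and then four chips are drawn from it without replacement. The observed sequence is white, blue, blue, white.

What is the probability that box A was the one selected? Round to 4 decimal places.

The likelihood of the observed sequence under each hypothesis: P(data | box A) = (3/7)(4/6)(3/5)(2/4) = 0.085714; P(data | box B) = (2/9)(7/8)(6/7)(1/6) = 0.027778; P(data | box C) = (3/5)(2/4)(1/3)(2/2) = 0.1; P(data | box D) = (3/6)(3/5)(2/4)(2/3) = 0.1; P(data | box E) = (6/10)(4/9)(3/8)(5/7) = 0.071429.
Multiplying each by its prior: 1/5 · 0.085714 = 0.017143, 1/5 · 0.027778 = 0.0055556, 1/5 · 0.1 = 0.02, 1/5 · 0.1 = 0.02, 1/5 · 0.071429 = 0.014286; summing to 0.076984.
By Bayes' rule, P(box A | data) = (0.017143) / (0.076984) = 0.22268.

0.2227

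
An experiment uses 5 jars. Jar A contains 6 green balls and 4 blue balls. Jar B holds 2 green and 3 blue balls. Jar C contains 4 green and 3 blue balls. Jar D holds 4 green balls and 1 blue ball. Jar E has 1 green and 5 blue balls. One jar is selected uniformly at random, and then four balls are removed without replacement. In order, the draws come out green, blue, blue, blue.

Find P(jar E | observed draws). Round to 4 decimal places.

0.5147

Compute the likelihood of the observed sequence for each case: P(data | jar A) = (6/10)(4/9)(3/8)(2/7) = 1/35; P(data | jar B) = (2/5)(3/4)(2/3)(1/2) = 1/10; P(data | jar C) = (4/7)(3/6)(2/5)(1/4) = 1/35; P(data | jar D) = (4/5)(1/4)(0/3) = 0; P(data | jar E) = (1/6)(5/5)(4/4)(3/3) = 1/6.
Weighting by the prior gives 1/5 · 1/35 = 1/175, 1/5 · 1/10 = 1/50, 1/5 · 1/35 = 1/175, 1/5 · 0 = 0, 1/5 · 1/6 = 1/30; with total 34/525.
By Bayes' rule, P(jar E | data) = (1/30) / (34/525) = 35/68.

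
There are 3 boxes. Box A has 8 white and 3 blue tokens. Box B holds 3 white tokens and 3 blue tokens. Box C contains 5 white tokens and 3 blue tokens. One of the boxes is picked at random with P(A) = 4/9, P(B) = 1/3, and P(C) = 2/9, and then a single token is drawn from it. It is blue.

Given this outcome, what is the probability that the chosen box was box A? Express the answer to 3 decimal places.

0.327

The likelihood of this draw under each hypothesis: P(data | box A) = (3/11) = 3/11; P(data | box B) = (3/6) = 1/2; P(data | box C) = (3/8) = 3/8.
The prior-weighted likelihoods are 4/9 · 3/11 = 4/33, 1/3 · 1/2 = 1/6, 2/9 · 3/8 = 1/12; these sum to 49/132.
Therefore the posterior P(box A | data) = (4/33) / (49/132) = 16/49.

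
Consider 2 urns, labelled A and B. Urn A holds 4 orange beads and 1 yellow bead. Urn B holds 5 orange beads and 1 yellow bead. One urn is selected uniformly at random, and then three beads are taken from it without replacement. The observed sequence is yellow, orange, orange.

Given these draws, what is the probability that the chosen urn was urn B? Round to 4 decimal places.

0.4545

The likelihood of the observed sequence under each hypothesis: P(data | urn A) = (1/5)(4/4)(3/3) = 1/5; P(data | urn B) = (1/6)(5/5)(4/4) = 1/6.
Multiplying each by its prior: 1/2 · 1/5 = 1/10, 1/2 · 1/6 = 1/12; summing to 11/60.
By Bayes' rule, P(urn B | data) = (1/12) / (11/60) = 5/11.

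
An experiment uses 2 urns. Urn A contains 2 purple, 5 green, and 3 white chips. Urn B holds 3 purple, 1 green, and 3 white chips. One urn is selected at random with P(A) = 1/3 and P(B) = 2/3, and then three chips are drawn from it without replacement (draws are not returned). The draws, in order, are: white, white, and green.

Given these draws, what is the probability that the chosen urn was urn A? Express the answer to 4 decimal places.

0.4217

The likelihood of the observed sequence under each hypothesis: P(data | urn A) = (3/10)(2/9)(5/8) = 0.041667; P(data | urn B) = (3/7)(2/6)(1/5) = 0.028571.
Multiplying each by its prior: 1/3 · 0.041667 = 0.013889, 2/3 · 0.028571 = 0.019048; these sum to 0.032937.
So P(urn A | data) = (0.013889) / (0.032937) = 0.42169.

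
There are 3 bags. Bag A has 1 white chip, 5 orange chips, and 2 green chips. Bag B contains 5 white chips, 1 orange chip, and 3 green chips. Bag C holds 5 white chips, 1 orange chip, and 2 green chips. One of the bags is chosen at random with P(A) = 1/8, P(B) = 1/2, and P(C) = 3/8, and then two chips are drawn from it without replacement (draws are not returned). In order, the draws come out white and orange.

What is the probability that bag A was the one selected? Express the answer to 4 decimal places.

0.1406

For each hypothesis, P(data | H) works out to: P(data | bag A) = (1/8)(5/7) = 5/56; P(data | bag B) = (5/9)(1/8) = 5/72; P(data | bag C) = (5/8)(1/7) = 5/56.
Weighting by the prior gives 1/8 · 5/56 = 5/448, 1/2 · 5/72 = 5/144, 3/8 · 5/56 = 15/448; these sum to 5/63.
Therefore the posterior P(bag A | data) = (5/448) / (5/63) = 9/64.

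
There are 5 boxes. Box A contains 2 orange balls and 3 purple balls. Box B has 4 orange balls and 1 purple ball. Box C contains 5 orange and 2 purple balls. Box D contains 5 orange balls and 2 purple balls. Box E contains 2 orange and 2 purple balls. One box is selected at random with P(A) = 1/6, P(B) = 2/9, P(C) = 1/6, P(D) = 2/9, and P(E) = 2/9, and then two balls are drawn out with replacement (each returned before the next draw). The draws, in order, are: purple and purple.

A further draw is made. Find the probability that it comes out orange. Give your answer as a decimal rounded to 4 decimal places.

0.5222

For each hypothesis, P(data | H) works out to: P(data | box A) = (3/5)(3/5) = 9/25; P(data | box B) = (1/5)(1/5) = 1/25; P(data | box C) = (2/7)(2/7) = 4/49; P(data | box D) = (2/7)(2/7) = 4/49; P(data | box E) = (2/4)(2/4) = 1/4.
Multiplying each by its prior: 1/6 · 9/25 = 3/50, 2/9 · 1/25 = 2/225, 1/6 · 4/49 = 2/147, 2/9 · 4/49 = 8/441, 2/9 · 1/4 = 1/18; summing to 82/525.
Normalising, the posterior is P(box A | data) = 0.38415, P(box B | data) = 0.056911, P(box C | data) = 0.087108, P(box D | data) = 0.11614, P(box E | data) = 0.35569.
So P(orange next | data) = Σ P(orange next | H) P(H | data) = (2/5)(0.38415) + (4/5)(0.056911) + (5/7)(0.087108) + (5/7)(0.11614) + (1/2)(0.35569) = 0.52221.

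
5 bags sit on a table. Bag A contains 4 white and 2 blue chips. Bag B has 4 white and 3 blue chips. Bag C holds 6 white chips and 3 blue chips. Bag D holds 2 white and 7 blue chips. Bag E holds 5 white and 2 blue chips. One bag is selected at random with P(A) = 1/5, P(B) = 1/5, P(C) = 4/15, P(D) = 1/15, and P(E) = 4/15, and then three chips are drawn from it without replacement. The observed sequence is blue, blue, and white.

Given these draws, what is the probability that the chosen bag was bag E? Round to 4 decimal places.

For each hypothesis, P(data | H) works out to: P(data | bag A) = (2/6)(1/5)(4/4) = 0.066667; P(data | bag B) = (3/7)(2/6)(4/5) = 0.11429; P(data | bag C) = (3/9)(2/8)(6/7) = 0.071429; P(data | bag D) = (7/9)(6/8)(2/7) = 0.16667; P(data | bag E) = (2/7)(1/6)(5/5) = 0.047619.
Weighting by the prior gives 1/5 · 0.066667 = 0.013333, 1/5 · 0.11429 = 0.022857, 4/15 · 0.071429 = 0.019048, 1/15 · 0.16667 = 0.011111, 4/15 · 0.047619 = 0.012698; with total 0.079048.
Therefore the posterior P(bag E | data) = (0.012698) / (0.079048) = 0.16064.

0.1606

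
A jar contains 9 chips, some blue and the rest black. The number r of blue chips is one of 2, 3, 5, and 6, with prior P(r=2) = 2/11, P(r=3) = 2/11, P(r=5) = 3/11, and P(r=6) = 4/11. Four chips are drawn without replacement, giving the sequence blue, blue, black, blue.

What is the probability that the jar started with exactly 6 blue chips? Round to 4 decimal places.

0.6452

Under each hypothesis, the probability of the observed sequence is: P(data | r = 2) = (2/9)(1/8)(7/7)(0/6) = 0; P(data | r = 3) = (3/9)(2/8)(6/7)(1/6) = 1/84; P(data | r = 5) = (5/9)(4/8)(4/7)(3/6) = 5/63; P(data | r = 6) = (6/9)(5/8)(3/7)(4/6) = 5/42.
Weighting by the prior gives 2/11 · 0 = 0, 2/11 · 1/84 = 1/462, 3/11 · 5/63 = 5/231, 4/11 · 5/42 = 10/231; summing to 31/462.
By Bayes' rule, P(r = 6 | data) = (10/231) / (31/462) = 20/31.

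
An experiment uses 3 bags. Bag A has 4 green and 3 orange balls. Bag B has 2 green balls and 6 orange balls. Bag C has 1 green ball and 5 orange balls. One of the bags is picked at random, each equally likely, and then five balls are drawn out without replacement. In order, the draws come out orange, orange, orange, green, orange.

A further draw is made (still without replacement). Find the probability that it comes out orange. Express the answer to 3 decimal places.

0.870

For each hypothesis, P(data | H) works out to: P(data | bag A) = (3/7)(2/6)(1/5)(4/4)(0/3) = 0; P(data | bag B) = (6/8)(5/7)(4/6)(2/5)(3/4) = 3/28; P(data | bag C) = (5/6)(4/5)(3/4)(1/3)(2/2) = 1/6.
Weighting by the prior gives 1/3 · 0 = 0, 1/3 · 3/28 = 1/28, 1/3 · 1/6 = 1/18; these sum to 23/252.
Dividing through by the total gives posterior P(bag A | data) = 0, P(bag B | data) = 9/23, P(bag C | data) = 14/23.
Averaging over the posterior, P(orange next | data) = (2/3)(9/23) + (1)(14/23) = 20/23.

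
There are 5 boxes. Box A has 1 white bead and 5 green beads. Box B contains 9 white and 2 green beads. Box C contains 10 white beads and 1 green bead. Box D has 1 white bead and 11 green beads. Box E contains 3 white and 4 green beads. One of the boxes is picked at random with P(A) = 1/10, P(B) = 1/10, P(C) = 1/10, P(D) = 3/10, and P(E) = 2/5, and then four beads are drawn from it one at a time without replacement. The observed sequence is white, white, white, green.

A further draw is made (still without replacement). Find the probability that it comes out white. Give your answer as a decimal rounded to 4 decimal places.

The likelihood of the observed sequence under each hypothesis: P(data | box A) = (1/6)(0/5) = 0; P(data | box B) = (9/11)(8/10)(7/9)(2/8) = 0.12727; P(data | box C) = (10/11)(9/10)(8/9)(1/8) = 0.090909; P(data | box D) = (1/12)(0/11) = 0; P(data | box E) = (3/7)(2/6)(1/5)(4/4) = 0.028571.
The prior-weighted likelihoods are 1/10 · 0 = 0, 1/10 · 0.12727 = 0.012727, 1/10 · 0.090909 = 0.0090909, 3/10 · 0 = 0, 2/5 · 0.028571 = 0.011429; summing to 0.033247.
Normalising, the posterior is P(box A | data) = 0, P(box B | data) = 0.38281, P(box C | data) = 0.27344, P(box D | data) = 0, P(box E | data) = 0.34375.
The predictive probability is P(white next | data) = (6/7)(0.38281) + (1)(0.27344) + (0)(0.34375) = 0.60156.

0.6016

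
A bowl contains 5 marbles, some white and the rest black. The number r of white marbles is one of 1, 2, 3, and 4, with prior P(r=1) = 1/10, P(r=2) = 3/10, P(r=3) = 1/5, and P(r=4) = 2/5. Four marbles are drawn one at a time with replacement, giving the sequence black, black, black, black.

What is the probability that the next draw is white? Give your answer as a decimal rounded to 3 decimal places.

Compute the likelihood of the observed sequence for each case: P(data | r = 1) = (4/5)(4/5)(4/5)(4/5) = 0.4096; P(data | r = 2) = (3/5)(3/5)(3/5)(3/5) = 0.1296; P(data | r = 3) = (2/5)(2/5)(2/5)(2/5) = 0.0256; P(data | r = 4) = (1/5)(1/5)(1/5)(1/5) = 0.0016.
Multiplying each by its prior: 1/10 · 0.4096 = 0.04096, 3/10 · 0.1296 = 0.03888, 1/5 · 0.0256 = 0.00512, 2/5 · 0.0016 = 0.00064; with total 0.0856.
Normalising, the posterior is P(r = 1 | data) = 0.4785, P(r = 2 | data) = 0.45421, P(r = 3 | data) = 0.059813, P(r = 4 | data) = 0.0074766.
Averaging over the posterior, P(white next | data) = (1/5)(0.4785) + (2/5)(0.45421) + (3/5)(0.059813) + (4/5)(0.0074766) = 0.31925.

0.319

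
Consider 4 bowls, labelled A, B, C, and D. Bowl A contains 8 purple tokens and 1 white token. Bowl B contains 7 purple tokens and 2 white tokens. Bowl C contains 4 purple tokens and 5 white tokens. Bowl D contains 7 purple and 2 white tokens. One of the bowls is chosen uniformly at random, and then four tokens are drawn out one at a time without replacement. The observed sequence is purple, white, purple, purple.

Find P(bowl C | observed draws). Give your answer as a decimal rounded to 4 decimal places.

For each hypothesis, P(data | H) works out to: P(data | bowl A) = (8/9)(1/8)(7/7)(6/6) = 1/9; P(data | bowl B) = (7/9)(2/8)(6/7)(5/6) = 5/36; P(data | bowl C) = (4/9)(5/8)(3/7)(2/6) = 5/126; P(data | bowl D) = (7/9)(2/8)(6/7)(5/6) = 5/36.
Weighting by the prior gives 1/4 · 1/9 = 1/36, 1/4 · 5/36 = 5/144, 1/4 · 5/126 = 5/504, 1/4 · 5/36 = 5/144; these sum to 3/28.
Therefore the posterior P(bowl C | data) = (5/504) / (3/28) = 5/54.

0.0926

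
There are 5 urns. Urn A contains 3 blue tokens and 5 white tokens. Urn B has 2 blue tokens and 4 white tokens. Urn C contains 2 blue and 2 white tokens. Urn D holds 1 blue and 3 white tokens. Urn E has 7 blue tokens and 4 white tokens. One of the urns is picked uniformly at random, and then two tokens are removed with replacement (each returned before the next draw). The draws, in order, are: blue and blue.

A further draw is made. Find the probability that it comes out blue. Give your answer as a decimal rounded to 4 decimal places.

The likelihood of the observed sequence under each hypothesis: P(data | urn A) = (3/8)(3/8) = 0.14062; P(data | urn B) = (2/6)(2/6) = 0.11111; P(data | urn C) = (2/4)(2/4) = 0.25; P(data | urn D) = (1/4)(1/4) = 0.0625; P(data | urn E) = (7/11)(7/11) = 0.40496.
Weighting by the prior gives 1/5 · 0.14062 = 0.028125, 1/5 · 0.11111 = 0.022222, 1/5 · 0.25 = 0.05, 1/5 · 0.0625 = 0.0125, 1/5 · 0.40496 = 0.080992; with total 0.19384.
The posterior is then P(urn A | data) = 0.14509, P(urn B | data) = 0.11464, P(urn C | data) = 0.25795, P(urn D | data) = 0.064487, P(urn E | data) = 0.41783.
So P(blue next | data) = Σ P(blue next | H) P(H | data) = (3/8)(0.14509) + (1/3)(0.11464) + (1/2)(0.25795) + (1/4)(0.064487) + (7/11)(0.41783) = 0.50361.

0.5036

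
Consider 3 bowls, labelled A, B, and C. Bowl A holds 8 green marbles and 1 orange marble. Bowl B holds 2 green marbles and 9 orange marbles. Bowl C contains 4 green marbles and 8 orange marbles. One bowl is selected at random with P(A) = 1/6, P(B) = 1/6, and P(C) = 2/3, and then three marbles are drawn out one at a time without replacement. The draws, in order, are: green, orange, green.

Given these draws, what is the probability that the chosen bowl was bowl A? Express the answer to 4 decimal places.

The likelihood of the observed sequence under each hypothesis: P(data | bowl A) = (8/9)(1/8)(7/7) = 0.11111; P(data | bowl B) = (2/11)(9/10)(1/9) = 0.018182; P(data | bowl C) = (4/12)(8/11)(3/10) = 0.072727.
The prior-weighted likelihoods are 1/6 · 0.11111 = 0.018519, 1/6 · 0.018182 = 0.0030303, 2/3 · 0.072727 = 0.048485; summing to 0.070034.
Hence P(bowl A | data) = (0.018519) / (0.070034) = 0.26442.

0.2644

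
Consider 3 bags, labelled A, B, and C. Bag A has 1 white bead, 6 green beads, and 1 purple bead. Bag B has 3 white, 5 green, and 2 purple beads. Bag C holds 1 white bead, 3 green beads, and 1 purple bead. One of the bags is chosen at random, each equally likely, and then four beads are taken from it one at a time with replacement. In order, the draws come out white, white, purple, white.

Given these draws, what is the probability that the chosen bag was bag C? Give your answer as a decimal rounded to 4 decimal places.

The likelihood of the observed sequence under each hypothesis: P(data | bag A) = (1/8)(1/8)(1/8)(1/8) = 0.00024414; P(data | bag B) = (3/10)(3/10)(2/10)(3/10) = 0.0054; P(data | bag C) = (1/5)(1/5)(1/5)(1/5) = 0.0016.
The prior-weighted likelihoods are 1/3 · 0.00024414 = 8.138e-05, 1/3 · 0.0054 = 0.0018, 1/3 · 0.0016 = 0.00053333; with total 0.0024147.
By Bayes' rule, P(bag C | data) = (0.00053333) / (0.0024147) = 0.22087.

0.2209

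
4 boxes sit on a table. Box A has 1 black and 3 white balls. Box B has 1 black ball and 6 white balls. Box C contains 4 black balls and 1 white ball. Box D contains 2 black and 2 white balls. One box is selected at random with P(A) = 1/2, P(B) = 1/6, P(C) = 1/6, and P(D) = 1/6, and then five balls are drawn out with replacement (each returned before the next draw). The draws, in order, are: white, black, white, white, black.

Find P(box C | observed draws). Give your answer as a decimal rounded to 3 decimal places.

0.040

Under each hypothesis, the probability of the observed sequence is: P(data | box A) = (3/4)(1/4)(3/4)(3/4)(1/4) = 0.026367; P(data | box B) = (6/7)(1/7)(6/7)(6/7)(1/7) = 0.012852; P(data | box C) = (1/5)(4/5)(1/5)(1/5)(4/5) = 0.00512; P(data | box D) = (2/4)(2/4)(2/4)(2/4)(2/4) = 0.03125.
Weighting by the prior gives 1/2 · 0.026367 = 0.013184, 1/6 · 0.012852 = 0.002142, 1/6 · 0.00512 = 0.00085333, 1/6 · 0.03125 = 0.0052083; with total 0.021387.
By Bayes' rule, P(box C | data) = (0.00085333) / (0.021387) = 0.039899.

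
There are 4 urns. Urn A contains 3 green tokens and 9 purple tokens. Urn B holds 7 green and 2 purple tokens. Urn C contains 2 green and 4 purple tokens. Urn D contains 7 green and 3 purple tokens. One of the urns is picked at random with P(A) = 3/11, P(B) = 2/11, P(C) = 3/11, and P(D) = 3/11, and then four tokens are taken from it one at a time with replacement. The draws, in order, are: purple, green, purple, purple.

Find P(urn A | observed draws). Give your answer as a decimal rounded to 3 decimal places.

The likelihood of the observed sequence under each hypothesis: P(data | urn A) = (9/12)(3/12)(9/12)(9/12) = 0.10547; P(data | urn B) = (2/9)(7/9)(2/9)(2/9) = 0.0085353; P(data | urn C) = (4/6)(2/6)(4/6)(4/6) = 0.098765; P(data | urn D) = (3/10)(7/10)(3/10)(3/10) = 0.0189.
Multiplying each by its prior: 3/11 · 0.10547 = 0.028764, 2/11 · 0.0085353 = 0.0015519, 3/11 · 0.098765 = 0.026936, 3/11 · 0.0189 = 0.0051545; with total 0.062407.
Hence P(urn A | data) = (0.028764) / (0.062407) = 0.46092.

0.461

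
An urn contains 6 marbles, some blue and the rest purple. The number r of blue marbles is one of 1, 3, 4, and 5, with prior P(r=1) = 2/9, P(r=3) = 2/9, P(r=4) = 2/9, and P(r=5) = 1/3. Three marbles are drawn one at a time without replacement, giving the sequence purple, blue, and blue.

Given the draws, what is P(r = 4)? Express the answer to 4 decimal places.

For each hypothesis, P(data | H) works out to: P(data | r = 1) = (5/6)(1/5)(0/4) = 0; P(data | r = 3) = (3/6)(3/5)(2/4) = 3/20; P(data | r = 4) = (2/6)(4/5)(3/4) = 1/5; P(data | r = 5) = (1/6)(5/5)(4/4) = 1/6.
The prior-weighted likelihoods are 2/9 · 0 = 0, 2/9 · 3/20 = 1/30, 2/9 · 1/5 = 2/45, 1/3 · 1/6 = 1/18; with total 2/15.
Hence P(r = 4 | data) = (2/45) / (2/15) = 1/3.

0.3333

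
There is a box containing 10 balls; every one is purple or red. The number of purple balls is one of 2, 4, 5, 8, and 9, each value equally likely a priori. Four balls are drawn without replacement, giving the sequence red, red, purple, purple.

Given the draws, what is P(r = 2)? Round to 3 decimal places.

0.114

For each hypothesis, P(data | H) works out to: P(data | r = 2) = (8/10)(7/9)(2/8)(1/7) = 0.022222; P(data | r = 4) = (6/10)(5/9)(4/8)(3/7) = 0.071429; P(data | r = 5) = (5/10)(4/9)(5/8)(4/7) = 0.079365; P(data | r = 8) = (2/10)(1/9)(8/8)(7/7) = 0.022222; P(data | r = 9) = (1/10)(0/9) = 0.
Multiplying each by its prior: 1/5 · 0.022222 = 0.0044444, 1/5 · 0.071429 = 0.014286, 1/5 · 0.079365 = 0.015873, 1/5 · 0.022222 = 0.0044444, 1/5 · 0 = 0; these sum to 0.039048.
So P(r = 2 | data) = (0.0044444) / (0.039048) = 0.11382.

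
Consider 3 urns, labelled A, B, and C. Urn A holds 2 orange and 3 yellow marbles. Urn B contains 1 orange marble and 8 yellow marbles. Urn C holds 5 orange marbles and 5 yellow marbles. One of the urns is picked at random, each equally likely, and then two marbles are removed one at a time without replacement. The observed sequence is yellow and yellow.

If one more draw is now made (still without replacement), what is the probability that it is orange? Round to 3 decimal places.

Compute the likelihood of the observed sequence for each case: P(data | urn A) = (3/5)(2/4) = 3/10; P(data | urn B) = (8/9)(7/8) = 7/9; P(data | urn C) = (5/10)(4/9) = 2/9.
Weighting by the prior gives 1/3 · 3/10 = 1/10, 1/3 · 7/9 = 7/27, 1/3 · 2/9 = 2/27; with total 13/30.
Normalising, the posterior is P(urn A | data) = 3/13, P(urn B | data) = 70/117, P(urn C | data) = 20/117.
Averaging over the posterior, P(orange next | data) = (2/3)(3/13) + (1/7)(70/117) + (5/8)(20/117) = 9/26.

0.346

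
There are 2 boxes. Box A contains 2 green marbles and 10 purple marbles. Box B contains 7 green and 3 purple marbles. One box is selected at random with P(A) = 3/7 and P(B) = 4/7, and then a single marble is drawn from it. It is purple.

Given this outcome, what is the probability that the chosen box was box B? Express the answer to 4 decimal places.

Compute the likelihood of this draw for each case: P(data | box A) = (10/12) = 5/6; P(data | box B) = (3/10) = 3/10.
Weighting by the prior gives 3/7 · 5/6 = 5/14, 4/7 · 3/10 = 6/35; with total 37/70.
So P(box B | data) = (6/35) / (37/70) = 12/37.

0.3243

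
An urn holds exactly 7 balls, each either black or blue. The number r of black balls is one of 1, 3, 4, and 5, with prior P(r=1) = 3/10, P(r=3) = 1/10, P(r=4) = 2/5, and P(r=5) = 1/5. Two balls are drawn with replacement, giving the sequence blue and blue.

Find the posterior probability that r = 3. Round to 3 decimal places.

0.095

Compute the likelihood of the observed sequence for each case: P(data | r = 1) = (6/7)(6/7) = 36/49; P(data | r = 3) = (4/7)(4/7) = 16/49; P(data | r = 4) = (3/7)(3/7) = 9/49; P(data | r = 5) = (2/7)(2/7) = 4/49.
Multiplying each by its prior: 3/10 · 36/49 = 54/245, 1/10 · 16/49 = 8/245, 2/5 · 9/49 = 18/245, 1/5 · 4/49 = 4/245; these sum to 12/35.
So P(r = 3 | data) = (8/245) / (12/35) = 2/21.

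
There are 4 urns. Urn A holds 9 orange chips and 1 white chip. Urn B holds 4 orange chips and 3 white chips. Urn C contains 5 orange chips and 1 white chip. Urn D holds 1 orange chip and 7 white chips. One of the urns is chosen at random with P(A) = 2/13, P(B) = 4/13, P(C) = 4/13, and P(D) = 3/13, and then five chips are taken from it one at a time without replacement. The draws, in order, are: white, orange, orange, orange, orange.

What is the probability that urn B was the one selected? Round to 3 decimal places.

For each hypothesis, P(data | H) works out to: P(data | urn A) = (1/10)(9/9)(8/8)(7/7)(6/6) = 0.1; P(data | urn B) = (3/7)(4/6)(3/5)(2/4)(1/3) = 0.028571; P(data | urn C) = (1/6)(5/5)(4/4)(3/3)(2/2) = 0.16667; P(data | urn D) = (7/8)(1/7)(0/6) = 0.
Multiplying each by its prior: 2/13 · 0.1 = 0.015385, 4/13 · 0.028571 = 0.0087912, 4/13 · 0.16667 = 0.051282, 3/13 · 0 = 0; these sum to 0.075458.
By Bayes' rule, P(urn B | data) = (0.0087912) / (0.075458) = 0.1165.

0.117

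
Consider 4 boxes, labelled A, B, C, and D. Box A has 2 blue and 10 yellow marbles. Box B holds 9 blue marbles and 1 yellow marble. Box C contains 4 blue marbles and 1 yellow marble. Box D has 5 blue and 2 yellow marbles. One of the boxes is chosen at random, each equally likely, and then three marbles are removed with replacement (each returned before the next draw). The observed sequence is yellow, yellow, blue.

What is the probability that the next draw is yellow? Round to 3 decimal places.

0.560

Compute the likelihood of the observed sequence for each case: P(data | box A) = (10/12)(10/12)(2/12) = 0.11574; P(data | box B) = (1/10)(1/10)(9/10) = 0.009; P(data | box C) = (1/5)(1/5)(4/5) = 0.032; P(data | box D) = (2/7)(2/7)(5/7) = 0.058309.
Multiplying each by its prior: 1/4 · 0.11574 = 0.028935, 1/4 · 0.009 = 0.00225, 1/4 · 0.032 = 0.008, 1/4 · 0.058309 = 0.014577; these sum to 0.053762.
Dividing through by the total gives posterior P(box A | data) = 0.5382, P(box B | data) = 0.041851, P(box C | data) = 0.1488, P(box D | data) = 0.27114.
Averaging over the posterior, P(yellow next | data) = (5/6)(0.5382) + (1/10)(0.041851) + (1/5)(0.1488) + (2/7)(0.27114) = 0.55992.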